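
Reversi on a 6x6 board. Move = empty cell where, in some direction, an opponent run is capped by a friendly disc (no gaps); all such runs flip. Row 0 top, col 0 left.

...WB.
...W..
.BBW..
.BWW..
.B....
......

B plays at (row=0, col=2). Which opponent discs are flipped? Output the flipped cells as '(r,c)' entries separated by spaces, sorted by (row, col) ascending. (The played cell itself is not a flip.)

Dir NW: edge -> no flip
Dir N: edge -> no flip
Dir NE: edge -> no flip
Dir W: first cell '.' (not opp) -> no flip
Dir E: opp run (0,3) capped by B -> flip
Dir SW: first cell '.' (not opp) -> no flip
Dir S: first cell '.' (not opp) -> no flip
Dir SE: opp run (1,3), next='.' -> no flip

Answer: (0,3)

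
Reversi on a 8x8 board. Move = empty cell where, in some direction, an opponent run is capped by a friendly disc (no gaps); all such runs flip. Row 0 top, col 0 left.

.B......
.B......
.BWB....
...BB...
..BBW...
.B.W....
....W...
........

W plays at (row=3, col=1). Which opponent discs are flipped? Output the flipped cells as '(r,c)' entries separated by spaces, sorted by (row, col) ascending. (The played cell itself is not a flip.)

Answer: (4,2)

Derivation:
Dir NW: first cell '.' (not opp) -> no flip
Dir N: opp run (2,1) (1,1) (0,1), next=edge -> no flip
Dir NE: first cell 'W' (not opp) -> no flip
Dir W: first cell '.' (not opp) -> no flip
Dir E: first cell '.' (not opp) -> no flip
Dir SW: first cell '.' (not opp) -> no flip
Dir S: first cell '.' (not opp) -> no flip
Dir SE: opp run (4,2) capped by W -> flip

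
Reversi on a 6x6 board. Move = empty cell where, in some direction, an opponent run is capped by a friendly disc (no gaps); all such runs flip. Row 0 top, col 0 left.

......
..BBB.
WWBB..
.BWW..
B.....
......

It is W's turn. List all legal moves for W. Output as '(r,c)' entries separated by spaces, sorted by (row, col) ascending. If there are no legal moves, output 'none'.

(0,1): no bracket -> illegal
(0,2): flips 2 -> legal
(0,3): flips 3 -> legal
(0,4): no bracket -> illegal
(0,5): flips 2 -> legal
(1,1): flips 1 -> legal
(1,5): no bracket -> illegal
(2,4): flips 2 -> legal
(2,5): no bracket -> illegal
(3,0): flips 1 -> legal
(3,4): no bracket -> illegal
(4,1): flips 1 -> legal
(4,2): flips 1 -> legal
(5,0): no bracket -> illegal
(5,1): no bracket -> illegal

Answer: (0,2) (0,3) (0,5) (1,1) (2,4) (3,0) (4,1) (4,2)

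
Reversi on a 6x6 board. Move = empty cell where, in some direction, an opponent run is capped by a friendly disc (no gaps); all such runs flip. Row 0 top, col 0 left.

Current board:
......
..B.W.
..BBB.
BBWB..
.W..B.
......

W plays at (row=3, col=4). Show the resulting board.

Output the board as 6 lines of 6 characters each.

Place W at (3,4); scan 8 dirs for brackets.
Dir NW: opp run (2,3) (1,2), next='.' -> no flip
Dir N: opp run (2,4) capped by W -> flip
Dir NE: first cell '.' (not opp) -> no flip
Dir W: opp run (3,3) capped by W -> flip
Dir E: first cell '.' (not opp) -> no flip
Dir SW: first cell '.' (not opp) -> no flip
Dir S: opp run (4,4), next='.' -> no flip
Dir SE: first cell '.' (not opp) -> no flip
All flips: (2,4) (3,3)

Answer: ......
..B.W.
..BBW.
BBWWW.
.W..B.
......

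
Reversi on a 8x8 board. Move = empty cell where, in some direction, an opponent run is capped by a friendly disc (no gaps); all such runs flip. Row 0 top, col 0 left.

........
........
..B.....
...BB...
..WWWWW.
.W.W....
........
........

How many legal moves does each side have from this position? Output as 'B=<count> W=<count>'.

Answer: B=6 W=4

Derivation:
-- B to move --
(3,1): no bracket -> illegal
(3,2): no bracket -> illegal
(3,5): no bracket -> illegal
(3,6): no bracket -> illegal
(3,7): no bracket -> illegal
(4,0): no bracket -> illegal
(4,1): no bracket -> illegal
(4,7): no bracket -> illegal
(5,0): no bracket -> illegal
(5,2): flips 1 -> legal
(5,4): flips 1 -> legal
(5,5): flips 1 -> legal
(5,6): flips 1 -> legal
(5,7): no bracket -> illegal
(6,0): flips 2 -> legal
(6,1): no bracket -> illegal
(6,2): no bracket -> illegal
(6,3): flips 2 -> legal
(6,4): no bracket -> illegal
B mobility = 6
-- W to move --
(1,1): flips 2 -> legal
(1,2): no bracket -> illegal
(1,3): no bracket -> illegal
(2,1): no bracket -> illegal
(2,3): flips 2 -> legal
(2,4): flips 2 -> legal
(2,5): flips 1 -> legal
(3,1): no bracket -> illegal
(3,2): no bracket -> illegal
(3,5): no bracket -> illegal
W mobility = 4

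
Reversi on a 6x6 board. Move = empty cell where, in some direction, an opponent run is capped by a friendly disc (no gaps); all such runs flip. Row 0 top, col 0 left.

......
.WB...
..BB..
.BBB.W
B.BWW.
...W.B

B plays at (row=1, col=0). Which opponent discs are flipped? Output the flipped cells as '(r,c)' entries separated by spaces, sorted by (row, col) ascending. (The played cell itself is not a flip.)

Answer: (1,1)

Derivation:
Dir NW: edge -> no flip
Dir N: first cell '.' (not opp) -> no flip
Dir NE: first cell '.' (not opp) -> no flip
Dir W: edge -> no flip
Dir E: opp run (1,1) capped by B -> flip
Dir SW: edge -> no flip
Dir S: first cell '.' (not opp) -> no flip
Dir SE: first cell '.' (not opp) -> no flip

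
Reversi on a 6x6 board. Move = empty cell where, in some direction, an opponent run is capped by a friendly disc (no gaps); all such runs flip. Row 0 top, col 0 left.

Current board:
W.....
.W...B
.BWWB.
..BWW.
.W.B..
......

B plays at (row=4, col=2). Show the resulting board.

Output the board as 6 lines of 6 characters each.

Answer: W.....
.W...B
.BWWB.
..BBW.
.WBB..
......

Derivation:
Place B at (4,2); scan 8 dirs for brackets.
Dir NW: first cell '.' (not opp) -> no flip
Dir N: first cell 'B' (not opp) -> no flip
Dir NE: opp run (3,3) capped by B -> flip
Dir W: opp run (4,1), next='.' -> no flip
Dir E: first cell 'B' (not opp) -> no flip
Dir SW: first cell '.' (not opp) -> no flip
Dir S: first cell '.' (not opp) -> no flip
Dir SE: first cell '.' (not opp) -> no flip
All flips: (3,3)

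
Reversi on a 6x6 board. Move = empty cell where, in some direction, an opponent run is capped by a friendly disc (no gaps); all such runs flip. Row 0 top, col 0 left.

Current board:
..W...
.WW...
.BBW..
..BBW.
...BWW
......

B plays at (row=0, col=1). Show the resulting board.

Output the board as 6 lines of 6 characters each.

Place B at (0,1); scan 8 dirs for brackets.
Dir NW: edge -> no flip
Dir N: edge -> no flip
Dir NE: edge -> no flip
Dir W: first cell '.' (not opp) -> no flip
Dir E: opp run (0,2), next='.' -> no flip
Dir SW: first cell '.' (not opp) -> no flip
Dir S: opp run (1,1) capped by B -> flip
Dir SE: opp run (1,2) (2,3) (3,4) (4,5), next=edge -> no flip
All flips: (1,1)

Answer: .BW...
.BW...
.BBW..
..BBW.
...BWW
......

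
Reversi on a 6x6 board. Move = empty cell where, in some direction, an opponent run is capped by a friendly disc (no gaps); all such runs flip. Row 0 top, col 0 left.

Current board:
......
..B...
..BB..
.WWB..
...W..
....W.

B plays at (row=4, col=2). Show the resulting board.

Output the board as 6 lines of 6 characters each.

Place B at (4,2); scan 8 dirs for brackets.
Dir NW: opp run (3,1), next='.' -> no flip
Dir N: opp run (3,2) capped by B -> flip
Dir NE: first cell 'B' (not opp) -> no flip
Dir W: first cell '.' (not opp) -> no flip
Dir E: opp run (4,3), next='.' -> no flip
Dir SW: first cell '.' (not opp) -> no flip
Dir S: first cell '.' (not opp) -> no flip
Dir SE: first cell '.' (not opp) -> no flip
All flips: (3,2)

Answer: ......
..B...
..BB..
.WBB..
..BW..
....W.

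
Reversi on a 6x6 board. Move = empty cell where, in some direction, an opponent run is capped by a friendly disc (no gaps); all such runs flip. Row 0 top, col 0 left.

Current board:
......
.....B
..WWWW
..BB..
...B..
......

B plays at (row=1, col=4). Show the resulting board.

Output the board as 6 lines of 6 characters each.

Place B at (1,4); scan 8 dirs for brackets.
Dir NW: first cell '.' (not opp) -> no flip
Dir N: first cell '.' (not opp) -> no flip
Dir NE: first cell '.' (not opp) -> no flip
Dir W: first cell '.' (not opp) -> no flip
Dir E: first cell 'B' (not opp) -> no flip
Dir SW: opp run (2,3) capped by B -> flip
Dir S: opp run (2,4), next='.' -> no flip
Dir SE: opp run (2,5), next=edge -> no flip
All flips: (2,3)

Answer: ......
....BB
..WBWW
..BB..
...B..
......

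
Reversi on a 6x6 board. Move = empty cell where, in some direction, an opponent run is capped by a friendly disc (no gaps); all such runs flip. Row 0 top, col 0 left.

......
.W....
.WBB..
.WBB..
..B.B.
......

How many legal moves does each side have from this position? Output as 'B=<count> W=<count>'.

Answer: B=5 W=6

Derivation:
-- B to move --
(0,0): flips 1 -> legal
(0,1): no bracket -> illegal
(0,2): no bracket -> illegal
(1,0): flips 1 -> legal
(1,2): no bracket -> illegal
(2,0): flips 2 -> legal
(3,0): flips 1 -> legal
(4,0): flips 1 -> legal
(4,1): no bracket -> illegal
B mobility = 5
-- W to move --
(1,2): no bracket -> illegal
(1,3): flips 1 -> legal
(1,4): no bracket -> illegal
(2,4): flips 2 -> legal
(3,4): flips 2 -> legal
(3,5): no bracket -> illegal
(4,1): no bracket -> illegal
(4,3): flips 1 -> legal
(4,5): no bracket -> illegal
(5,1): no bracket -> illegal
(5,2): no bracket -> illegal
(5,3): flips 1 -> legal
(5,4): no bracket -> illegal
(5,5): flips 3 -> legal
W mobility = 6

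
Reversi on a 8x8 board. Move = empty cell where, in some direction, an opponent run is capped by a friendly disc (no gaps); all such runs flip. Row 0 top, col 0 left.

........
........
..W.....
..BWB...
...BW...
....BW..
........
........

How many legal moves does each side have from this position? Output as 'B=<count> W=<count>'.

Answer: B=4 W=6

Derivation:
-- B to move --
(1,1): no bracket -> illegal
(1,2): flips 1 -> legal
(1,3): no bracket -> illegal
(2,1): no bracket -> illegal
(2,3): flips 1 -> legal
(2,4): no bracket -> illegal
(3,1): no bracket -> illegal
(3,5): no bracket -> illegal
(4,2): no bracket -> illegal
(4,5): flips 1 -> legal
(4,6): no bracket -> illegal
(5,3): no bracket -> illegal
(5,6): flips 1 -> legal
(6,4): no bracket -> illegal
(6,5): no bracket -> illegal
(6,6): no bracket -> illegal
B mobility = 4
-- W to move --
(2,1): no bracket -> illegal
(2,3): no bracket -> illegal
(2,4): flips 1 -> legal
(2,5): no bracket -> illegal
(3,1): flips 1 -> legal
(3,5): flips 1 -> legal
(4,1): no bracket -> illegal
(4,2): flips 2 -> legal
(4,5): no bracket -> illegal
(5,2): no bracket -> illegal
(5,3): flips 2 -> legal
(6,3): no bracket -> illegal
(6,4): flips 1 -> legal
(6,5): no bracket -> illegal
W mobility = 6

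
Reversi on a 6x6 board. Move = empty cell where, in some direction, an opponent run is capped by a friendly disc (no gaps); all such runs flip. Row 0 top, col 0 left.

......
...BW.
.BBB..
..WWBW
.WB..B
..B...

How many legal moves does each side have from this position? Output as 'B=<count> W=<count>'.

Answer: B=10 W=7

Derivation:
-- B to move --
(0,3): no bracket -> illegal
(0,4): no bracket -> illegal
(0,5): flips 1 -> legal
(1,5): flips 1 -> legal
(2,4): flips 1 -> legal
(2,5): flips 1 -> legal
(3,0): flips 1 -> legal
(3,1): flips 2 -> legal
(4,0): flips 1 -> legal
(4,3): flips 2 -> legal
(4,4): flips 1 -> legal
(5,0): flips 2 -> legal
(5,1): no bracket -> illegal
B mobility = 10
-- W to move --
(0,2): no bracket -> illegal
(0,3): flips 2 -> legal
(0,4): no bracket -> illegal
(1,0): flips 1 -> legal
(1,1): flips 1 -> legal
(1,2): flips 2 -> legal
(2,0): no bracket -> illegal
(2,4): no bracket -> illegal
(2,5): no bracket -> illegal
(3,0): no bracket -> illegal
(3,1): no bracket -> illegal
(4,3): flips 1 -> legal
(4,4): no bracket -> illegal
(5,1): flips 1 -> legal
(5,3): no bracket -> illegal
(5,4): no bracket -> illegal
(5,5): flips 1 -> legal
W mobility = 7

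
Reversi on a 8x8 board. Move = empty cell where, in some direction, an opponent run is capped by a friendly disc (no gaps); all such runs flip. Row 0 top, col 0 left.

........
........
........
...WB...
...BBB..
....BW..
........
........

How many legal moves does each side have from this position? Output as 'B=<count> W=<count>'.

-- B to move --
(2,2): flips 1 -> legal
(2,3): flips 1 -> legal
(2,4): no bracket -> illegal
(3,2): flips 1 -> legal
(4,2): no bracket -> illegal
(4,6): no bracket -> illegal
(5,6): flips 1 -> legal
(6,4): no bracket -> illegal
(6,5): flips 1 -> legal
(6,6): flips 1 -> legal
B mobility = 6
-- W to move --
(2,3): no bracket -> illegal
(2,4): no bracket -> illegal
(2,5): no bracket -> illegal
(3,2): no bracket -> illegal
(3,5): flips 2 -> legal
(3,6): no bracket -> illegal
(4,2): no bracket -> illegal
(4,6): no bracket -> illegal
(5,2): no bracket -> illegal
(5,3): flips 2 -> legal
(5,6): no bracket -> illegal
(6,3): no bracket -> illegal
(6,4): no bracket -> illegal
(6,5): no bracket -> illegal
W mobility = 2

Answer: B=6 W=2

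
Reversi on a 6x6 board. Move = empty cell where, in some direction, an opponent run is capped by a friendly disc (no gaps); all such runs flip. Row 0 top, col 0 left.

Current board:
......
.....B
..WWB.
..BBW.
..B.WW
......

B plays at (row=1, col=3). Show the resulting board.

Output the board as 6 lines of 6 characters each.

Answer: ......
...B.B
..WBB.
..BBW.
..B.WW
......

Derivation:
Place B at (1,3); scan 8 dirs for brackets.
Dir NW: first cell '.' (not opp) -> no flip
Dir N: first cell '.' (not opp) -> no flip
Dir NE: first cell '.' (not opp) -> no flip
Dir W: first cell '.' (not opp) -> no flip
Dir E: first cell '.' (not opp) -> no flip
Dir SW: opp run (2,2), next='.' -> no flip
Dir S: opp run (2,3) capped by B -> flip
Dir SE: first cell 'B' (not opp) -> no flip
All flips: (2,3)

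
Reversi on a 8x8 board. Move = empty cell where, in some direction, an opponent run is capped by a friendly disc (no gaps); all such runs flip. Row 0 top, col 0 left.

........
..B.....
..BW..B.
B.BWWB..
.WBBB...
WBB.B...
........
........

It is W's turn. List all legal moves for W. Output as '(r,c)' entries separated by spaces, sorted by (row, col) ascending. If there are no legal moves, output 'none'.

(0,1): flips 1 -> legal
(0,2): no bracket -> illegal
(0,3): no bracket -> illegal
(1,1): flips 1 -> legal
(1,3): no bracket -> illegal
(1,5): no bracket -> illegal
(1,6): no bracket -> illegal
(1,7): no bracket -> illegal
(2,0): no bracket -> illegal
(2,1): flips 1 -> legal
(2,4): no bracket -> illegal
(2,5): no bracket -> illegal
(2,7): no bracket -> illegal
(3,1): flips 1 -> legal
(3,6): flips 1 -> legal
(3,7): no bracket -> illegal
(4,0): no bracket -> illegal
(4,5): flips 3 -> legal
(4,6): no bracket -> illegal
(5,3): flips 3 -> legal
(5,5): flips 1 -> legal
(6,0): flips 2 -> legal
(6,1): flips 3 -> legal
(6,2): no bracket -> illegal
(6,3): flips 1 -> legal
(6,4): flips 2 -> legal
(6,5): no bracket -> illegal

Answer: (0,1) (1,1) (2,1) (3,1) (3,6) (4,5) (5,3) (5,5) (6,0) (6,1) (6,3) (6,4)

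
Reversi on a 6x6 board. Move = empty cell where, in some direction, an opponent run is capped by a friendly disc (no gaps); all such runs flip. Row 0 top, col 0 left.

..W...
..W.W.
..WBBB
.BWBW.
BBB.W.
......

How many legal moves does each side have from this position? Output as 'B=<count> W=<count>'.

-- B to move --
(0,1): flips 1 -> legal
(0,3): flips 1 -> legal
(0,4): flips 1 -> legal
(0,5): flips 1 -> legal
(1,1): flips 1 -> legal
(1,3): flips 1 -> legal
(1,5): no bracket -> illegal
(2,1): flips 1 -> legal
(3,5): flips 1 -> legal
(4,3): flips 1 -> legal
(4,5): flips 1 -> legal
(5,3): no bracket -> illegal
(5,4): flips 2 -> legal
(5,5): flips 1 -> legal
B mobility = 12
-- W to move --
(1,3): no bracket -> illegal
(1,5): no bracket -> illegal
(2,0): no bracket -> illegal
(2,1): no bracket -> illegal
(3,0): flips 1 -> legal
(3,5): no bracket -> illegal
(4,3): no bracket -> illegal
(5,0): flips 1 -> legal
(5,1): no bracket -> illegal
(5,2): flips 1 -> legal
(5,3): no bracket -> illegal
W mobility = 3

Answer: B=12 W=3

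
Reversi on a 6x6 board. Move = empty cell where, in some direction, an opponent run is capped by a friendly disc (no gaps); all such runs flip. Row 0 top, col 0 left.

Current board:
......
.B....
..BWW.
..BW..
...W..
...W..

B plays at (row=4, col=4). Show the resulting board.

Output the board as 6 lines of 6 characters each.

Place B at (4,4); scan 8 dirs for brackets.
Dir NW: opp run (3,3) capped by B -> flip
Dir N: first cell '.' (not opp) -> no flip
Dir NE: first cell '.' (not opp) -> no flip
Dir W: opp run (4,3), next='.' -> no flip
Dir E: first cell '.' (not opp) -> no flip
Dir SW: opp run (5,3), next=edge -> no flip
Dir S: first cell '.' (not opp) -> no flip
Dir SE: first cell '.' (not opp) -> no flip
All flips: (3,3)

Answer: ......
.B....
..BWW.
..BB..
...WB.
...W..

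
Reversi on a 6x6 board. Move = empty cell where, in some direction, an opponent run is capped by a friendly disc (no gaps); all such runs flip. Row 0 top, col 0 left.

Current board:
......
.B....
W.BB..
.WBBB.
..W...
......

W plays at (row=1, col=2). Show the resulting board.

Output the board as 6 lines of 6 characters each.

Place W at (1,2); scan 8 dirs for brackets.
Dir NW: first cell '.' (not opp) -> no flip
Dir N: first cell '.' (not opp) -> no flip
Dir NE: first cell '.' (not opp) -> no flip
Dir W: opp run (1,1), next='.' -> no flip
Dir E: first cell '.' (not opp) -> no flip
Dir SW: first cell '.' (not opp) -> no flip
Dir S: opp run (2,2) (3,2) capped by W -> flip
Dir SE: opp run (2,3) (3,4), next='.' -> no flip
All flips: (2,2) (3,2)

Answer: ......
.BW...
W.WB..
.WWBB.
..W...
......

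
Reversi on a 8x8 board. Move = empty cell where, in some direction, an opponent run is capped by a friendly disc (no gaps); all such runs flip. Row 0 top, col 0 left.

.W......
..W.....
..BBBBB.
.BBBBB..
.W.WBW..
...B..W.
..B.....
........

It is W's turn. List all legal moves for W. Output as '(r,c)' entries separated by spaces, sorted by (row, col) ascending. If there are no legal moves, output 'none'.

Answer: (1,3) (1,4) (1,5) (1,6) (2,1) (4,2) (6,3)

Derivation:
(1,1): no bracket -> illegal
(1,3): flips 2 -> legal
(1,4): flips 2 -> legal
(1,5): flips 2 -> legal
(1,6): flips 2 -> legal
(1,7): no bracket -> illegal
(2,0): no bracket -> illegal
(2,1): flips 2 -> legal
(2,7): no bracket -> illegal
(3,0): no bracket -> illegal
(3,6): no bracket -> illegal
(3,7): no bracket -> illegal
(4,0): no bracket -> illegal
(4,2): flips 2 -> legal
(4,6): no bracket -> illegal
(5,1): no bracket -> illegal
(5,2): no bracket -> illegal
(5,4): no bracket -> illegal
(5,5): no bracket -> illegal
(6,1): no bracket -> illegal
(6,3): flips 1 -> legal
(6,4): no bracket -> illegal
(7,1): no bracket -> illegal
(7,2): no bracket -> illegal
(7,3): no bracket -> illegal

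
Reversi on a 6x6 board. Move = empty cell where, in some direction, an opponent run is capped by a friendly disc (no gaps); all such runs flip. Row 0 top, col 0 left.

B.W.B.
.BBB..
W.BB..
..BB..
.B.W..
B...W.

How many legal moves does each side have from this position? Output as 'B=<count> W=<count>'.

-- B to move --
(0,1): no bracket -> illegal
(0,3): no bracket -> illegal
(1,0): no bracket -> illegal
(2,1): no bracket -> illegal
(3,0): no bracket -> illegal
(3,1): no bracket -> illegal
(3,4): no bracket -> illegal
(4,2): no bracket -> illegal
(4,4): no bracket -> illegal
(4,5): no bracket -> illegal
(5,2): no bracket -> illegal
(5,3): flips 1 -> legal
(5,5): no bracket -> illegal
B mobility = 1
-- W to move --
(0,1): no bracket -> illegal
(0,3): flips 3 -> legal
(0,5): no bracket -> illegal
(1,0): no bracket -> illegal
(1,4): no bracket -> illegal
(1,5): no bracket -> illegal
(2,1): flips 1 -> legal
(2,4): flips 1 -> legal
(3,0): no bracket -> illegal
(3,1): no bracket -> illegal
(3,4): no bracket -> illegal
(4,0): no bracket -> illegal
(4,2): flips 3 -> legal
(4,4): no bracket -> illegal
(5,1): no bracket -> illegal
(5,2): no bracket -> illegal
W mobility = 4

Answer: B=1 W=4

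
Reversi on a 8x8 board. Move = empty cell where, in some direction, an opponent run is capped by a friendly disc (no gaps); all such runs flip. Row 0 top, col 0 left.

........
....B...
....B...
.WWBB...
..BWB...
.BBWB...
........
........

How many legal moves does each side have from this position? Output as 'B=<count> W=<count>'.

-- B to move --
(2,0): flips 1 -> legal
(2,1): flips 2 -> legal
(2,2): flips 1 -> legal
(2,3): no bracket -> illegal
(3,0): flips 2 -> legal
(4,0): no bracket -> illegal
(4,1): no bracket -> illegal
(6,2): flips 1 -> legal
(6,3): flips 2 -> legal
(6,4): flips 1 -> legal
B mobility = 7
-- W to move --
(0,3): no bracket -> illegal
(0,4): no bracket -> illegal
(0,5): no bracket -> illegal
(1,3): no bracket -> illegal
(1,5): no bracket -> illegal
(2,2): no bracket -> illegal
(2,3): flips 1 -> legal
(2,5): flips 1 -> legal
(3,5): flips 3 -> legal
(4,0): no bracket -> illegal
(4,1): flips 1 -> legal
(4,5): flips 1 -> legal
(5,0): flips 2 -> legal
(5,5): flips 1 -> legal
(6,0): no bracket -> illegal
(6,1): flips 1 -> legal
(6,2): flips 2 -> legal
(6,3): no bracket -> illegal
(6,4): no bracket -> illegal
(6,5): flips 1 -> legal
W mobility = 10

Answer: B=7 W=10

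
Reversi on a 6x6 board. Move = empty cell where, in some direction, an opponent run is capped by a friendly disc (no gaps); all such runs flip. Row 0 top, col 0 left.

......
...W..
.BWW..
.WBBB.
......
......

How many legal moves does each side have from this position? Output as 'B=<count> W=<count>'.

-- B to move --
(0,2): no bracket -> illegal
(0,3): flips 2 -> legal
(0,4): no bracket -> illegal
(1,1): flips 1 -> legal
(1,2): flips 2 -> legal
(1,4): flips 1 -> legal
(2,0): no bracket -> illegal
(2,4): flips 2 -> legal
(3,0): flips 1 -> legal
(4,0): no bracket -> illegal
(4,1): flips 1 -> legal
(4,2): no bracket -> illegal
B mobility = 7
-- W to move --
(1,0): no bracket -> illegal
(1,1): flips 1 -> legal
(1,2): no bracket -> illegal
(2,0): flips 1 -> legal
(2,4): no bracket -> illegal
(2,5): no bracket -> illegal
(3,0): no bracket -> illegal
(3,5): flips 3 -> legal
(4,1): flips 1 -> legal
(4,2): flips 1 -> legal
(4,3): flips 1 -> legal
(4,4): flips 1 -> legal
(4,5): flips 1 -> legal
W mobility = 8

Answer: B=7 W=8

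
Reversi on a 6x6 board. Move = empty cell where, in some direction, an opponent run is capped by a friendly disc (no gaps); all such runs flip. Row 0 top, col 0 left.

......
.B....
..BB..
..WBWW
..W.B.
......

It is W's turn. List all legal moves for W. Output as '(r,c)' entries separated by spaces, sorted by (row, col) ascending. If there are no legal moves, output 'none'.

(0,0): no bracket -> illegal
(0,1): no bracket -> illegal
(0,2): no bracket -> illegal
(1,0): no bracket -> illegal
(1,2): flips 2 -> legal
(1,3): no bracket -> illegal
(1,4): flips 1 -> legal
(2,0): no bracket -> illegal
(2,1): no bracket -> illegal
(2,4): flips 1 -> legal
(3,1): no bracket -> illegal
(4,3): no bracket -> illegal
(4,5): no bracket -> illegal
(5,3): flips 1 -> legal
(5,4): flips 1 -> legal
(5,5): no bracket -> illegal

Answer: (1,2) (1,4) (2,4) (5,3) (5,4)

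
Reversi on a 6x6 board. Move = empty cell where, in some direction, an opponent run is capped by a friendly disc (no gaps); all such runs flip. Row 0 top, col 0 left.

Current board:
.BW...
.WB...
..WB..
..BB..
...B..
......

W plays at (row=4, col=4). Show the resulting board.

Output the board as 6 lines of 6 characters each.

Place W at (4,4); scan 8 dirs for brackets.
Dir NW: opp run (3,3) capped by W -> flip
Dir N: first cell '.' (not opp) -> no flip
Dir NE: first cell '.' (not opp) -> no flip
Dir W: opp run (4,3), next='.' -> no flip
Dir E: first cell '.' (not opp) -> no flip
Dir SW: first cell '.' (not opp) -> no flip
Dir S: first cell '.' (not opp) -> no flip
Dir SE: first cell '.' (not opp) -> no flip
All flips: (3,3)

Answer: .BW...
.WB...
..WB..
..BW..
...BW.
......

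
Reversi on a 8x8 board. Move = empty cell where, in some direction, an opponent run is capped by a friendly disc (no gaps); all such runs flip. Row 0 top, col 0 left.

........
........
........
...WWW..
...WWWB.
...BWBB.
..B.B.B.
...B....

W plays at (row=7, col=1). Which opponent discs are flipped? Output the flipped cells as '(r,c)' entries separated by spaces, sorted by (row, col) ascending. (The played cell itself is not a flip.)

Dir NW: first cell '.' (not opp) -> no flip
Dir N: first cell '.' (not opp) -> no flip
Dir NE: opp run (6,2) (5,3) capped by W -> flip
Dir W: first cell '.' (not opp) -> no flip
Dir E: first cell '.' (not opp) -> no flip
Dir SW: edge -> no flip
Dir S: edge -> no flip
Dir SE: edge -> no flip

Answer: (5,3) (6,2)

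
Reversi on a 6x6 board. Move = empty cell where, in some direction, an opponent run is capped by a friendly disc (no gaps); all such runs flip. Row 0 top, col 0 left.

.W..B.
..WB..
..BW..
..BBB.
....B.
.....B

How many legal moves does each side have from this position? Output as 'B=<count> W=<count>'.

Answer: B=4 W=7

Derivation:
-- B to move --
(0,0): no bracket -> illegal
(0,2): flips 1 -> legal
(0,3): no bracket -> illegal
(1,0): no bracket -> illegal
(1,1): flips 1 -> legal
(1,4): flips 1 -> legal
(2,1): no bracket -> illegal
(2,4): flips 1 -> legal
B mobility = 4
-- W to move --
(0,2): no bracket -> illegal
(0,3): flips 1 -> legal
(0,5): no bracket -> illegal
(1,1): no bracket -> illegal
(1,4): flips 1 -> legal
(1,5): no bracket -> illegal
(2,1): flips 1 -> legal
(2,4): no bracket -> illegal
(2,5): no bracket -> illegal
(3,1): no bracket -> illegal
(3,5): no bracket -> illegal
(4,1): flips 1 -> legal
(4,2): flips 2 -> legal
(4,3): flips 1 -> legal
(4,5): flips 1 -> legal
(5,3): no bracket -> illegal
(5,4): no bracket -> illegal
W mobility = 7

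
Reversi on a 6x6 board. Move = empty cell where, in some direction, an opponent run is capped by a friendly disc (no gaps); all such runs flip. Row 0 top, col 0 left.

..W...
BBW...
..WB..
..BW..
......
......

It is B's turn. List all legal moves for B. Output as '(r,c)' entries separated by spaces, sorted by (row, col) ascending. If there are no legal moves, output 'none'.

(0,1): flips 1 -> legal
(0,3): no bracket -> illegal
(1,3): flips 1 -> legal
(2,1): flips 1 -> legal
(2,4): no bracket -> illegal
(3,1): no bracket -> illegal
(3,4): flips 1 -> legal
(4,2): no bracket -> illegal
(4,3): flips 1 -> legal
(4,4): flips 2 -> legal

Answer: (0,1) (1,3) (2,1) (3,4) (4,3) (4,4)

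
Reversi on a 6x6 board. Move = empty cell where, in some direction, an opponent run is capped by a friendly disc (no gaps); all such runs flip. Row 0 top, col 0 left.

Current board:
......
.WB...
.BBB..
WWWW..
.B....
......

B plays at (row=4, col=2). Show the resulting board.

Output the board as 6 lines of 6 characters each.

Answer: ......
.WB...
.BBB..
WWBW..
.BB...
......

Derivation:
Place B at (4,2); scan 8 dirs for brackets.
Dir NW: opp run (3,1), next='.' -> no flip
Dir N: opp run (3,2) capped by B -> flip
Dir NE: opp run (3,3), next='.' -> no flip
Dir W: first cell 'B' (not opp) -> no flip
Dir E: first cell '.' (not opp) -> no flip
Dir SW: first cell '.' (not opp) -> no flip
Dir S: first cell '.' (not opp) -> no flip
Dir SE: first cell '.' (not opp) -> no flip
All flips: (3,2)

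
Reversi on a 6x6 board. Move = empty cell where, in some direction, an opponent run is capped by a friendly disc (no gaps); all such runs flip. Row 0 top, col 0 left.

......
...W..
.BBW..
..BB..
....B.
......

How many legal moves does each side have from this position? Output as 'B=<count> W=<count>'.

-- B to move --
(0,2): no bracket -> illegal
(0,3): flips 2 -> legal
(0,4): flips 1 -> legal
(1,2): no bracket -> illegal
(1,4): flips 1 -> legal
(2,4): flips 1 -> legal
(3,4): no bracket -> illegal
B mobility = 4
-- W to move --
(1,0): no bracket -> illegal
(1,1): no bracket -> illegal
(1,2): no bracket -> illegal
(2,0): flips 2 -> legal
(2,4): no bracket -> illegal
(3,0): no bracket -> illegal
(3,1): flips 1 -> legal
(3,4): no bracket -> illegal
(3,5): no bracket -> illegal
(4,1): flips 1 -> legal
(4,2): no bracket -> illegal
(4,3): flips 1 -> legal
(4,5): no bracket -> illegal
(5,3): no bracket -> illegal
(5,4): no bracket -> illegal
(5,5): no bracket -> illegal
W mobility = 4

Answer: B=4 W=4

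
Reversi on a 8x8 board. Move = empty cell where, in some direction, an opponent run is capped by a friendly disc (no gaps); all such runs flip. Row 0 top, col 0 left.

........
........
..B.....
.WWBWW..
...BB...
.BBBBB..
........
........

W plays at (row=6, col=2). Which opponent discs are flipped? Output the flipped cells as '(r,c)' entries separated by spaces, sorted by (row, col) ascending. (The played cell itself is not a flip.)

Dir NW: opp run (5,1), next='.' -> no flip
Dir N: opp run (5,2), next='.' -> no flip
Dir NE: opp run (5,3) (4,4) capped by W -> flip
Dir W: first cell '.' (not opp) -> no flip
Dir E: first cell '.' (not opp) -> no flip
Dir SW: first cell '.' (not opp) -> no flip
Dir S: first cell '.' (not opp) -> no flip
Dir SE: first cell '.' (not opp) -> no flip

Answer: (4,4) (5,3)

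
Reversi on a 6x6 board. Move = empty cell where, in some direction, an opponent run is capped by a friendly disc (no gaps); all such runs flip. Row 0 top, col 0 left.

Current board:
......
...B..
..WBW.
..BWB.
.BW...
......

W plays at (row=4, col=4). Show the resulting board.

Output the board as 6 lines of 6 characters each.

Answer: ......
...B..
..WBW.
..BWW.
.BW.W.
......

Derivation:
Place W at (4,4); scan 8 dirs for brackets.
Dir NW: first cell 'W' (not opp) -> no flip
Dir N: opp run (3,4) capped by W -> flip
Dir NE: first cell '.' (not opp) -> no flip
Dir W: first cell '.' (not opp) -> no flip
Dir E: first cell '.' (not opp) -> no flip
Dir SW: first cell '.' (not opp) -> no flip
Dir S: first cell '.' (not opp) -> no flip
Dir SE: first cell '.' (not opp) -> no flip
All flips: (3,4)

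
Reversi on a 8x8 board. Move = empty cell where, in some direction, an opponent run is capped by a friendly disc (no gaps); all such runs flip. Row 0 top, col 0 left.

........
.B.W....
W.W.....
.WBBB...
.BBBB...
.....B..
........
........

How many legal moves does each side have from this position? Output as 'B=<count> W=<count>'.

Answer: B=3 W=7

Derivation:
-- B to move --
(0,2): no bracket -> illegal
(0,3): no bracket -> illegal
(0,4): no bracket -> illegal
(1,0): no bracket -> illegal
(1,2): flips 1 -> legal
(1,4): no bracket -> illegal
(2,1): flips 1 -> legal
(2,3): no bracket -> illegal
(2,4): no bracket -> illegal
(3,0): flips 1 -> legal
(4,0): no bracket -> illegal
B mobility = 3
-- W to move --
(0,0): flips 1 -> legal
(0,1): no bracket -> illegal
(0,2): flips 1 -> legal
(1,0): no bracket -> illegal
(1,2): no bracket -> illegal
(2,1): no bracket -> illegal
(2,3): no bracket -> illegal
(2,4): no bracket -> illegal
(2,5): no bracket -> illegal
(3,0): no bracket -> illegal
(3,5): flips 3 -> legal
(4,0): no bracket -> illegal
(4,5): no bracket -> illegal
(4,6): no bracket -> illegal
(5,0): no bracket -> illegal
(5,1): flips 1 -> legal
(5,2): flips 2 -> legal
(5,3): flips 1 -> legal
(5,4): no bracket -> illegal
(5,6): no bracket -> illegal
(6,4): no bracket -> illegal
(6,5): no bracket -> illegal
(6,6): flips 3 -> legal
W mobility = 7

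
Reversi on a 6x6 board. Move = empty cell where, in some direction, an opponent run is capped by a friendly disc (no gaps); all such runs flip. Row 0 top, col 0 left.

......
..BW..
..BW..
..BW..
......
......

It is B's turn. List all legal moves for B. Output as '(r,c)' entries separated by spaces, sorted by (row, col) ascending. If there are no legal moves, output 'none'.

Answer: (0,4) (1,4) (2,4) (3,4) (4,4)

Derivation:
(0,2): no bracket -> illegal
(0,3): no bracket -> illegal
(0,4): flips 1 -> legal
(1,4): flips 2 -> legal
(2,4): flips 1 -> legal
(3,4): flips 2 -> legal
(4,2): no bracket -> illegal
(4,3): no bracket -> illegal
(4,4): flips 1 -> legal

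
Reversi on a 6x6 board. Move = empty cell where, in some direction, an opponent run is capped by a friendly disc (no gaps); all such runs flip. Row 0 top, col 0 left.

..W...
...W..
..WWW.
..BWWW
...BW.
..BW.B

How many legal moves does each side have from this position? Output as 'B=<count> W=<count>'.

Answer: B=7 W=4

Derivation:
-- B to move --
(0,1): no bracket -> illegal
(0,3): flips 3 -> legal
(0,4): no bracket -> illegal
(1,1): flips 3 -> legal
(1,2): flips 1 -> legal
(1,4): flips 1 -> legal
(1,5): no bracket -> illegal
(2,1): no bracket -> illegal
(2,5): flips 1 -> legal
(3,1): no bracket -> illegal
(4,2): no bracket -> illegal
(4,5): flips 1 -> legal
(5,4): flips 1 -> legal
B mobility = 7
-- W to move --
(2,1): no bracket -> illegal
(3,1): flips 1 -> legal
(4,1): flips 1 -> legal
(4,2): flips 2 -> legal
(4,5): no bracket -> illegal
(5,1): flips 1 -> legal
(5,4): no bracket -> illegal
W mobility = 4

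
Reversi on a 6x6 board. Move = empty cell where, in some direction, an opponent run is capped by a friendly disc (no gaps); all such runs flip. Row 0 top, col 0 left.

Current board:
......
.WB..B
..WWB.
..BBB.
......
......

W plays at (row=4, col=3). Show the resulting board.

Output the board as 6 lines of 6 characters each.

Answer: ......
.WB..B
..WWB.
..BWB.
...W..
......

Derivation:
Place W at (4,3); scan 8 dirs for brackets.
Dir NW: opp run (3,2), next='.' -> no flip
Dir N: opp run (3,3) capped by W -> flip
Dir NE: opp run (3,4), next='.' -> no flip
Dir W: first cell '.' (not opp) -> no flip
Dir E: first cell '.' (not opp) -> no flip
Dir SW: first cell '.' (not opp) -> no flip
Dir S: first cell '.' (not opp) -> no flip
Dir SE: first cell '.' (not opp) -> no flip
All flips: (3,3)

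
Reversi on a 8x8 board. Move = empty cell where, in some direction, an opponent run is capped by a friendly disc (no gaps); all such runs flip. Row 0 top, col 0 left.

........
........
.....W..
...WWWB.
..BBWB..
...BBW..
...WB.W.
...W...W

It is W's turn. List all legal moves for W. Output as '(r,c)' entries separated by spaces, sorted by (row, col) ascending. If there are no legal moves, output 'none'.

Answer: (2,7) (3,7) (4,1) (4,6) (4,7) (5,1) (5,2) (5,6) (6,2) (6,5) (7,4)

Derivation:
(2,6): no bracket -> illegal
(2,7): flips 3 -> legal
(3,1): no bracket -> illegal
(3,2): no bracket -> illegal
(3,7): flips 1 -> legal
(4,1): flips 2 -> legal
(4,6): flips 1 -> legal
(4,7): flips 1 -> legal
(5,1): flips 1 -> legal
(5,2): flips 3 -> legal
(5,6): flips 1 -> legal
(6,2): flips 1 -> legal
(6,5): flips 1 -> legal
(7,4): flips 2 -> legal
(7,5): no bracket -> illegal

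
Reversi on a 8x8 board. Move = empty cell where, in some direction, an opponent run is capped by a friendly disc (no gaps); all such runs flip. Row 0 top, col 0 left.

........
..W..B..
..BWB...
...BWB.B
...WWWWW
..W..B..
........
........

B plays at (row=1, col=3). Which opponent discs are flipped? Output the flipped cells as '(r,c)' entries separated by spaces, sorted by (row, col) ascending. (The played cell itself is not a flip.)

Dir NW: first cell '.' (not opp) -> no flip
Dir N: first cell '.' (not opp) -> no flip
Dir NE: first cell '.' (not opp) -> no flip
Dir W: opp run (1,2), next='.' -> no flip
Dir E: first cell '.' (not opp) -> no flip
Dir SW: first cell 'B' (not opp) -> no flip
Dir S: opp run (2,3) capped by B -> flip
Dir SE: first cell 'B' (not opp) -> no flip

Answer: (2,3)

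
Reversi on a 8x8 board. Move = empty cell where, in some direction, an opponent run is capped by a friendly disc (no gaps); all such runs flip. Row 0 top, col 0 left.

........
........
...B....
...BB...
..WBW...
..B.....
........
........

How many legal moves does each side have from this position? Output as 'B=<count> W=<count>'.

-- B to move --
(3,1): no bracket -> illegal
(3,2): flips 1 -> legal
(3,5): no bracket -> illegal
(4,1): flips 1 -> legal
(4,5): flips 1 -> legal
(5,1): flips 1 -> legal
(5,3): no bracket -> illegal
(5,4): flips 1 -> legal
(5,5): flips 1 -> legal
B mobility = 6
-- W to move --
(1,2): no bracket -> illegal
(1,3): no bracket -> illegal
(1,4): no bracket -> illegal
(2,2): flips 1 -> legal
(2,4): flips 2 -> legal
(2,5): no bracket -> illegal
(3,2): no bracket -> illegal
(3,5): no bracket -> illegal
(4,1): no bracket -> illegal
(4,5): no bracket -> illegal
(5,1): no bracket -> illegal
(5,3): no bracket -> illegal
(5,4): no bracket -> illegal
(6,1): no bracket -> illegal
(6,2): flips 1 -> legal
(6,3): no bracket -> illegal
W mobility = 3

Answer: B=6 W=3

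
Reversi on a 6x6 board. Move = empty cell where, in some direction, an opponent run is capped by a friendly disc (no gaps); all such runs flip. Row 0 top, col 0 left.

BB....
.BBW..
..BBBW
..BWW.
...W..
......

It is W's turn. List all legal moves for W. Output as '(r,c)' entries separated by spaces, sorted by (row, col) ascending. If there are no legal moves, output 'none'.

Answer: (1,0) (1,4) (1,5) (2,1) (3,1) (3,5)

Derivation:
(0,2): no bracket -> illegal
(0,3): no bracket -> illegal
(1,0): flips 2 -> legal
(1,4): flips 1 -> legal
(1,5): flips 1 -> legal
(2,0): no bracket -> illegal
(2,1): flips 4 -> legal
(3,1): flips 2 -> legal
(3,5): flips 1 -> legal
(4,1): no bracket -> illegal
(4,2): no bracket -> illegal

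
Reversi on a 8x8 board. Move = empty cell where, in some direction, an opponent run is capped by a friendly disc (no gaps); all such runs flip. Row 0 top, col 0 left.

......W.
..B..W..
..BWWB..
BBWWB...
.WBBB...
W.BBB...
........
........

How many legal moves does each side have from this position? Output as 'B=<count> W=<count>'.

Answer: B=6 W=13

Derivation:
-- B to move --
(0,4): no bracket -> illegal
(0,5): flips 1 -> legal
(0,7): no bracket -> illegal
(1,3): flips 2 -> legal
(1,4): flips 1 -> legal
(1,6): no bracket -> illegal
(1,7): no bracket -> illegal
(2,1): flips 1 -> legal
(2,6): no bracket -> illegal
(3,5): no bracket -> illegal
(4,0): flips 1 -> legal
(5,1): flips 1 -> legal
(6,0): no bracket -> illegal
(6,1): no bracket -> illegal
B mobility = 6
-- W to move --
(0,1): flips 1 -> legal
(0,2): flips 2 -> legal
(0,3): no bracket -> illegal
(1,1): flips 1 -> legal
(1,3): no bracket -> illegal
(1,4): no bracket -> illegal
(1,6): no bracket -> illegal
(2,0): no bracket -> illegal
(2,1): flips 2 -> legal
(2,6): flips 1 -> legal
(3,5): flips 2 -> legal
(3,6): no bracket -> illegal
(4,0): no bracket -> illegal
(4,5): flips 4 -> legal
(5,1): flips 1 -> legal
(5,5): flips 1 -> legal
(6,1): no bracket -> illegal
(6,2): flips 2 -> legal
(6,3): flips 3 -> legal
(6,4): flips 3 -> legal
(6,5): flips 2 -> legal
W mobility = 13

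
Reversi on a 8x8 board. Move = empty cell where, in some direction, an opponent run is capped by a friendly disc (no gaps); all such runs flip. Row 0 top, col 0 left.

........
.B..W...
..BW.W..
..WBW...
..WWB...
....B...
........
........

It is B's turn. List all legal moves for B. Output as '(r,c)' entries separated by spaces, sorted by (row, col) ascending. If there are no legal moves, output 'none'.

(0,3): no bracket -> illegal
(0,4): no bracket -> illegal
(0,5): no bracket -> illegal
(1,2): no bracket -> illegal
(1,3): flips 1 -> legal
(1,5): no bracket -> illegal
(1,6): no bracket -> illegal
(2,1): flips 2 -> legal
(2,4): flips 2 -> legal
(2,6): no bracket -> illegal
(3,1): flips 1 -> legal
(3,5): flips 1 -> legal
(3,6): no bracket -> illegal
(4,1): flips 2 -> legal
(4,5): no bracket -> illegal
(5,1): flips 1 -> legal
(5,2): flips 2 -> legal
(5,3): flips 1 -> legal

Answer: (1,3) (2,1) (2,4) (3,1) (3,5) (4,1) (5,1) (5,2) (5,3)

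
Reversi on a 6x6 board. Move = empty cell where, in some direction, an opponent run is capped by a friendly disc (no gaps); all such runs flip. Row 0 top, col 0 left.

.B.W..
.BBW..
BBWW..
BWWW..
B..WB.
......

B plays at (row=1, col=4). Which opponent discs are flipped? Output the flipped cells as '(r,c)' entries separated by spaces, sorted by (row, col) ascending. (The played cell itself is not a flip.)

Dir NW: opp run (0,3), next=edge -> no flip
Dir N: first cell '.' (not opp) -> no flip
Dir NE: first cell '.' (not opp) -> no flip
Dir W: opp run (1,3) capped by B -> flip
Dir E: first cell '.' (not opp) -> no flip
Dir SW: opp run (2,3) (3,2), next='.' -> no flip
Dir S: first cell '.' (not opp) -> no flip
Dir SE: first cell '.' (not opp) -> no flip

Answer: (1,3)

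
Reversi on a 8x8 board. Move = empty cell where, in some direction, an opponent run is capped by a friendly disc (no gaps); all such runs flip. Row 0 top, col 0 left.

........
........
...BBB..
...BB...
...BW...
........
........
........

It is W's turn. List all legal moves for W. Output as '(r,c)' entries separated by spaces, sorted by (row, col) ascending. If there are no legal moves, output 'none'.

(1,2): no bracket -> illegal
(1,3): no bracket -> illegal
(1,4): flips 2 -> legal
(1,5): no bracket -> illegal
(1,6): no bracket -> illegal
(2,2): flips 1 -> legal
(2,6): no bracket -> illegal
(3,2): no bracket -> illegal
(3,5): no bracket -> illegal
(3,6): no bracket -> illegal
(4,2): flips 1 -> legal
(4,5): no bracket -> illegal
(5,2): no bracket -> illegal
(5,3): no bracket -> illegal
(5,4): no bracket -> illegal

Answer: (1,4) (2,2) (4,2)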